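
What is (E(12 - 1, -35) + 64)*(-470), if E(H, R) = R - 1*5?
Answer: -11280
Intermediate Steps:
E(H, R) = -5 + R (E(H, R) = R - 5 = -5 + R)
(E(12 - 1, -35) + 64)*(-470) = ((-5 - 35) + 64)*(-470) = (-40 + 64)*(-470) = 24*(-470) = -11280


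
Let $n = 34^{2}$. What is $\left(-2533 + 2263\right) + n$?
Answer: $886$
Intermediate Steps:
$n = 1156$
$\left(-2533 + 2263\right) + n = \left(-2533 + 2263\right) + 1156 = -270 + 1156 = 886$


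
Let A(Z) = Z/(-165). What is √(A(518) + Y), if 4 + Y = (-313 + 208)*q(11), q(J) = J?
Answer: I*√31639245/165 ≈ 34.09*I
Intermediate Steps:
A(Z) = -Z/165 (A(Z) = Z*(-1/165) = -Z/165)
Y = -1159 (Y = -4 + (-313 + 208)*11 = -4 - 105*11 = -4 - 1155 = -1159)
√(A(518) + Y) = √(-1/165*518 - 1159) = √(-518/165 - 1159) = √(-191753/165) = I*√31639245/165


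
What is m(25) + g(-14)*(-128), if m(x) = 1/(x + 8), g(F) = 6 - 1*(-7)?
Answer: -54911/33 ≈ -1664.0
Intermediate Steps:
g(F) = 13 (g(F) = 6 + 7 = 13)
m(x) = 1/(8 + x)
m(25) + g(-14)*(-128) = 1/(8 + 25) + 13*(-128) = 1/33 - 1664 = -54911/33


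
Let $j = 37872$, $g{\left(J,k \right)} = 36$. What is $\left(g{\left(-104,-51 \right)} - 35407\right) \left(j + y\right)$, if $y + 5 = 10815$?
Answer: $-1721931022$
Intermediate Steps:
$y = 10810$ ($y = -5 + 10815 = 10810$)
$\left(g{\left(-104,-51 \right)} - 35407\right) \left(j + y\right) = \left(36 - 35407\right) \left(37872 + 10810\right) = \left(-35371\right) 48682 = -1721931022$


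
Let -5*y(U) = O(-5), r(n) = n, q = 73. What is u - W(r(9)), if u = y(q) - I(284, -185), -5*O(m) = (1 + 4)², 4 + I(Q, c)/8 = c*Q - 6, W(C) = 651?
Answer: 419750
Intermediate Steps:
I(Q, c) = -80 + 8*Q*c (I(Q, c) = -32 + 8*(c*Q - 6) = -32 + 8*(Q*c - 6) = -32 + 8*(-6 + Q*c) = -32 + (-48 + 8*Q*c) = -80 + 8*Q*c)
O(m) = -5 (O(m) = -(1 + 4)²/5 = -⅕*5² = -⅕*25 = -5)
y(U) = 1 (y(U) = -⅕*(-5) = 1)
u = 420401 (u = 1 - (-80 + 8*284*(-185)) = 1 - (-80 - 420320) = 1 - 1*(-420400) = 1 + 420400 = 420401)
u - W(r(9)) = 420401 - 1*651 = 420401 - 651 = 419750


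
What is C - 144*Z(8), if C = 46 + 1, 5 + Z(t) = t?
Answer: -385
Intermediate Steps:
Z(t) = -5 + t
C = 47
C - 144*Z(8) = 47 - 144*(-5 + 8) = 47 - 144*3 = 47 - 432 = -385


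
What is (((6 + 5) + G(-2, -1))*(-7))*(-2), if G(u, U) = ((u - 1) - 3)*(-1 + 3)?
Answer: -14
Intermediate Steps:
G(u, U) = -8 + 2*u (G(u, U) = ((-1 + u) - 3)*2 = (-4 + u)*2 = -8 + 2*u)
(((6 + 5) + G(-2, -1))*(-7))*(-2) = (((6 + 5) + (-8 + 2*(-2)))*(-7))*(-2) = ((11 + (-8 - 4))*(-7))*(-2) = ((11 - 12)*(-7))*(-2) = -1*(-7)*(-2) = 7*(-2) = -14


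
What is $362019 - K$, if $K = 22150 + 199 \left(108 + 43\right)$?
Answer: $309820$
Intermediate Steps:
$K = 52199$ ($K = 22150 + 199 \cdot 151 = 22150 + 30049 = 52199$)
$362019 - K = 362019 - 52199 = 309820$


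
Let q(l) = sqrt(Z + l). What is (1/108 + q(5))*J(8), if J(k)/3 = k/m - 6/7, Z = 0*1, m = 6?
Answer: 5/378 + 10*sqrt(5)/7 ≈ 3.2076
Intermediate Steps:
Z = 0
J(k) = -18/7 + k/2 (J(k) = 3*(k/6 - 6/7) = 3*(-6/7 + k/6) = -18/7 + k/2)
q(l) = sqrt(l) (q(l) = sqrt(0 + l) = sqrt(l))
(1/108 + q(5))*J(8) = (1/108 + sqrt(5))*(-18/7 + (1/2)*8) = (1/108 + sqrt(5))*(-18/7 + 4) = (1/108 + sqrt(5))*(10/7) = 5/378 + 10*sqrt(5)/7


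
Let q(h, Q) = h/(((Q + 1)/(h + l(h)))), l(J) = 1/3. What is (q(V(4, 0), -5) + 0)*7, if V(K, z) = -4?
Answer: -77/3 ≈ -25.667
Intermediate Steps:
l(J) = 1/3
q(h, Q) = h*(1/3 + h)/(1 + Q) (q(h, Q) = h/(((Q + 1)/(h + 1/3))) = h/(((1 + Q)/(1/3 + h))) = h*((1/3 + h)/(1 + Q)) = h*(1/3 + h)/(1 + Q))
(q(V(4, 0), -5) + 0)*7 = ((1/3)*(-4)*(1 + 3*(-4))/(1 - 5) + 0)*7 = ((1/3)*(-4)*(1 - 12)/(-4) + 0)*7 = ((1/3)*(-4)*(-1/4)*(-11) + 0)*7 = (-11/3 + 0)*7 = -11/3*7 = -77/3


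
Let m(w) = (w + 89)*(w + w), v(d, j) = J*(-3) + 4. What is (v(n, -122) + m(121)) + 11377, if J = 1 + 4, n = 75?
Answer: 62186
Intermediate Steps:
J = 5
v(d, j) = -11 (v(d, j) = 5*(-3) + 4 = -15 + 4 = -11)
m(w) = 2*w*(89 + w) (m(w) = (89 + w)*(2*w) = 2*w*(89 + w))
(v(n, -122) + m(121)) + 11377 = (-11 + 2*121*(89 + 121)) + 11377 = (-11 + 2*121*210) + 11377 = (-11 + 50820) + 11377 = 50809 + 11377 = 62186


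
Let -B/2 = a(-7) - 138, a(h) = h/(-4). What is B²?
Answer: 297025/4 ≈ 74256.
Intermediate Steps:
a(h) = -h/4 (a(h) = h*(-¼) = -h/4)
B = 545/2 (B = -2*(-¼*(-7) - 138) = -2*(7/4 - 138) = -2*(-545/4) = 545/2 ≈ 272.50)
B² = (545/2)² = 297025/4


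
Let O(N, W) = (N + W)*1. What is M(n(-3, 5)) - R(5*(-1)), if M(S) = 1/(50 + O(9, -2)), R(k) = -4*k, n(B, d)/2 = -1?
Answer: -1139/57 ≈ -19.982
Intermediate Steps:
n(B, d) = -2 (n(B, d) = 2*(-1) = -2)
O(N, W) = N + W
M(S) = 1/57 (M(S) = 1/(50 + (9 - 2)) = 1/(50 + 7) = 1/57)
M(n(-3, 5)) - R(5*(-1)) = 1/57 - (-4)*5*(-1) = 1/57 - (-4)*(-5) = 1/57 - 1*20 = 1/57 - 20 = -1139/57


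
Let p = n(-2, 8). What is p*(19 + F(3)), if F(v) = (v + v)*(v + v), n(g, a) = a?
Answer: 440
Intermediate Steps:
p = 8
F(v) = 4*v² (F(v) = (2*v)*(2*v) = 4*v²)
p*(19 + F(3)) = 8*(19 + 4*3²) = 8*(19 + 4*9) = 8*(19 + 36) = 8*55 = 440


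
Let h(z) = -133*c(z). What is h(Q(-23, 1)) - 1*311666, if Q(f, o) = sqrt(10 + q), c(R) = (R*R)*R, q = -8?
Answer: -311666 - 266*sqrt(2) ≈ -3.1204e+5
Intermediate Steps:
c(R) = R**3 (c(R) = R**2*R = R**3)
Q(f, o) = sqrt(2) (Q(f, o) = sqrt(10 - 8) = sqrt(2))
h(z) = -133*z**3
h(Q(-23, 1)) - 1*311666 = -133*2*sqrt(2) - 1*311666 = -266*sqrt(2) - 311666 = -311666 - 266*sqrt(2)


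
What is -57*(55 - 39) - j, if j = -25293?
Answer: 24381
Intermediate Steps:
-57*(55 - 39) - j = -57*(55 - 39) - 1*(-25293) = -57*16 + 25293 = -912 + 25293 = 24381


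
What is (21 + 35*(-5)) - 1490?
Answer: -1644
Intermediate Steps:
(21 + 35*(-5)) - 1490 = (21 - 175) - 1490 = -154 - 1490 = -1644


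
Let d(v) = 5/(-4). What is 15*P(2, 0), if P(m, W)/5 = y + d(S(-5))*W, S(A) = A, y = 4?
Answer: 300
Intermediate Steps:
d(v) = -5/4 (d(v) = 5*(-¼) = -5/4)
P(m, W) = 20 - 25*W/4 (P(m, W) = 5*(4 - 5*W/4) = 20 - 25*W/4)
15*P(2, 0) = 15*(20 - 25/4*0) = 15*(20 + 0) = 15*20 = 300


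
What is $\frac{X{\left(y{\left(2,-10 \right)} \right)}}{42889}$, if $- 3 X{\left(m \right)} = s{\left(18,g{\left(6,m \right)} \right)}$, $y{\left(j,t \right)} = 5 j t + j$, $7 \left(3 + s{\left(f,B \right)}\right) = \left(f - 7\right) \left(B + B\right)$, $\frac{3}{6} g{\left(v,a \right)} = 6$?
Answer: $- \frac{81}{300223} \approx -0.0002698$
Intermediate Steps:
$g{\left(v,a \right)} = 12$ ($g{\left(v,a \right)} = 2 \cdot 6 = 12$)
$s{\left(f,B \right)} = -3 + \frac{2 B \left(-7 + f\right)}{7}$ ($s{\left(f,B \right)} = -3 + \frac{\left(f - 7\right) \left(B + B\right)}{7} = -3 + \frac{\left(-7 + f\right) 2 B}{7} = -3 + \frac{2 B \left(-7 + f\right)}{7}$)
$y{\left(j,t \right)} = j + 5 j t$ ($y{\left(j,t \right)} = 5 j t + j = j + 5 j t$)
$X{\left(m \right)} = - \frac{81}{7}$ ($X{\left(m \right)} = - \frac{-3 - 24 + \frac{2}{7} \cdot 12 \cdot 18}{3} = - \frac{-3 - 24 + \frac{432}{7}}{3} = \left(- \frac{1}{3}\right) \frac{243}{7} = - \frac{81}{7}$)
$\frac{X{\left(y{\left(2,-10 \right)} \right)}}{42889} = - \frac{81}{7 \cdot 42889} = \left(- \frac{81}{7}\right) \frac{1}{42889} = - \frac{81}{300223}$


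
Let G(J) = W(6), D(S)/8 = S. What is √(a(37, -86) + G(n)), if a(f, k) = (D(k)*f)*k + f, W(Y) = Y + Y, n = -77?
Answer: √2189265 ≈ 1479.6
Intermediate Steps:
D(S) = 8*S
W(Y) = 2*Y
G(J) = 12 (G(J) = 2*6 = 12)
a(f, k) = f + 8*f*k² (a(f, k) = ((8*k)*f)*k + f = (8*f*k)*k + f = 8*f*k² + f = f + 8*f*k²)
√(a(37, -86) + G(n)) = √(37*(1 + 8*(-86)²) + 12) = √(37*(1 + 8*7396) + 12) = √(37*(1 + 59168) + 12) = √(37*59169 + 12) = √(2189253 + 12) = √2189265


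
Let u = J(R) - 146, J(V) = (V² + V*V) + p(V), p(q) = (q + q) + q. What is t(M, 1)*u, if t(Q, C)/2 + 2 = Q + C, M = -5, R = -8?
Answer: 504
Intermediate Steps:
p(q) = 3*q (p(q) = 2*q + q = 3*q)
t(Q, C) = -4 + 2*C + 2*Q (t(Q, C) = -4 + 2*(Q + C) = -4 + 2*(C + Q) = -4 + (2*C + 2*Q) = -4 + 2*C + 2*Q)
J(V) = 2*V² + 3*V (J(V) = (V² + V*V) + 3*V = (V² + V²) + 3*V = 2*V² + 3*V)
u = -42 (u = -8*(3 + 2*(-8)) - 146 = -8*(3 - 16) - 146 = -8*(-13) - 146 = 104 - 146 = -42)
t(M, 1)*u = (-4 + 2*1 + 2*(-5))*(-42) = (-4 + 2 - 10)*(-42) = -12*(-42) = 504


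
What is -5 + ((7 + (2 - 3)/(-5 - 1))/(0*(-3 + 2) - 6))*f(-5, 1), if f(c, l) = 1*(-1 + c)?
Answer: 13/6 ≈ 2.1667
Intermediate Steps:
f(c, l) = -1 + c
-5 + ((7 + (2 - 3)/(-5 - 1))/(0*(-3 + 2) - 6))*f(-5, 1) = -5 + ((7 + (2 - 3)/(-5 - 1))/(0*(-3 + 2) - 6))*(-1 - 5) = -5 + ((7 - 1/(-6))/(0*(-1) - 6))*(-6) = -5 + ((7 - 1*(-⅙))/(0 - 6))*(-6) = -5 + ((7 + ⅙)/(-6))*(-6) = -5 + ((43/6)*(-⅙))*(-6) = -5 - 43/36*(-6) = -5 + 43/6 = 13/6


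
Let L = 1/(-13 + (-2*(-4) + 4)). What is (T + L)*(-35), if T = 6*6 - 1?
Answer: -1190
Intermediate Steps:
T = 35 (T = 36 - 1 = 35)
L = -1 (L = 1/(-13 + (8 + 4)) = 1/(-13 + 12) = 1/(-1) = -1)
(T + L)*(-35) = (35 - 1)*(-35) = 34*(-35) = -1190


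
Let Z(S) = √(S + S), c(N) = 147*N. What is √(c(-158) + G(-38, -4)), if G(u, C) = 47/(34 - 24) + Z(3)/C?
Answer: √(-2322130 - 25*√6)/10 ≈ 152.39*I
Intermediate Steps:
Z(S) = √2*√S (Z(S) = √(2*S) = √2*√S)
G(u, C) = 47/10 + √6/C (G(u, C) = 47/(34 - 24) + (√2*√3)/C = 47/10 + √6/C)
√(c(-158) + G(-38, -4)) = √(147*(-158) + (47/10 + √6/(-4))) = √(-23226 + (47/10 + √6*(-¼))) = √(-23226 + (47/10 - √6/4)) = √(-232213/10 - √6/4)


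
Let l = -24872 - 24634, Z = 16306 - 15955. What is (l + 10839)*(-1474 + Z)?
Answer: 43423041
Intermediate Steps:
Z = 351
l = -49506
(l + 10839)*(-1474 + Z) = (-49506 + 10839)*(-1474 + 351) = -38667*(-1123) = 43423041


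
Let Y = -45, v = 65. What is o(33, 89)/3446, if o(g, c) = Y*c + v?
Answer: -1970/1723 ≈ -1.1434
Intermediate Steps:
o(g, c) = 65 - 45*c (o(g, c) = -45*c + 65 = 65 - 45*c)
o(33, 89)/3446 = (65 - 45*89)/3446 = (65 - 4005)*(1/3446) = -3940*1/3446 = -1970/1723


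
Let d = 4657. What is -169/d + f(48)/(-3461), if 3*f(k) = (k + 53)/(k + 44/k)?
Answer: -345223011/9461193799 ≈ -0.036488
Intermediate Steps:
f(k) = (53 + k)/(3*(k + 44/k)) (f(k) = ((k + 53)/(k + 44/k))/3 = ((53 + k)/(k + 44/k))/3 = (53 + k)/(3*(k + 44/k)))
-169/d + f(48)/(-3461) = -169/4657 + ((⅓)*48*(53 + 48)/(44 + 48²))/(-3461) = -169*1/4657 + ((⅓)*48*101/(44 + 2304))*(-1/3461) = -169/4657 + ((⅓)*48*101/2348)*(-1/3461) = -169/4657 + ((⅓)*48*(1/2348)*101)*(-1/3461) = -169/4657 + (404/587)*(-1/3461) = -169/4657 - 404/2031607 = -345223011/9461193799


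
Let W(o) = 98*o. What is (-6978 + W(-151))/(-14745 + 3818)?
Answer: 21776/10927 ≈ 1.9929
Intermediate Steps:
(-6978 + W(-151))/(-14745 + 3818) = (-6978 + 98*(-151))/(-14745 + 3818) = (-6978 - 14798)/(-10927) = -21776*(-1/10927) = 21776/10927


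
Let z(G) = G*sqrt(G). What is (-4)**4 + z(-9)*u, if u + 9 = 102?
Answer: 256 - 2511*I ≈ 256.0 - 2511.0*I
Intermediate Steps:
u = 93 (u = -9 + 102 = 93)
z(G) = G**(3/2)
(-4)**4 + z(-9)*u = (-4)**4 + (-9)**(3/2)*93 = 256 - 27*I*93 = 256 - 2511*I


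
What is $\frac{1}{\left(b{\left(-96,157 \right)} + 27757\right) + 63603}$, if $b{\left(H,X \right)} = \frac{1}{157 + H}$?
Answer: $\frac{61}{5572961} \approx 1.0946 \cdot 10^{-5}$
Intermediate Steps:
$\frac{1}{\left(b{\left(-96,157 \right)} + 27757\right) + 63603} = \frac{1}{\left(\frac{1}{157 - 96} + 27757\right) + 63603} = \frac{1}{\left(\frac{1}{61} + 27757\right) + 63603} = \frac{1}{\frac{1693178}{61} + 63603} = \frac{1}{\frac{5572961}{61}} = \frac{61}{5572961}$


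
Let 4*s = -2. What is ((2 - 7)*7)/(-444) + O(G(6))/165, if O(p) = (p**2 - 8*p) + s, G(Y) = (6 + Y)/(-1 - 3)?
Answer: 449/1628 ≈ 0.27580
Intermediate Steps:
G(Y) = -3/2 - Y/4 (G(Y) = (6 + Y)/(-4) = (6 + Y)*(-1/4) = -3/2 - Y/4)
s = -1/2 (s = (1/4)*(-2) = -1/2 ≈ -0.50000)
O(p) = -1/2 + p**2 - 8*p (O(p) = (p**2 - 8*p) - 1/2 = -1/2 + p**2 - 8*p)
((2 - 7)*7)/(-444) + O(G(6))/165 = ((2 - 7)*7)/(-444) + (-1/2 + (-3/2 - 1/4*6)**2 - 8*(-3/2 - 1/4*6))/165 = -5*7*(-1/444) + (-1/2 + (-3/2 - 3/2)**2 - 8*(-3/2 - 3/2))*(1/165) = -35*(-1/444) + (-1/2 + (-3)**2 - 8*(-3))*(1/165) = 35/444 + (-1/2 + 9 + 24)*(1/165) = 35/444 + (65/2)*(1/165) = 35/444 + 13/66 = 449/1628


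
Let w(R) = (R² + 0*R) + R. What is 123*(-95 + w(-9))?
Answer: -2829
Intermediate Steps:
w(R) = R + R² (w(R) = (R² + 0) + R = R² + R = R + R²)
123*(-95 + w(-9)) = 123*(-95 - 9*(1 - 9)) = 123*(-95 - 9*(-8)) = 123*(-95 + 72) = 123*(-23) = -2829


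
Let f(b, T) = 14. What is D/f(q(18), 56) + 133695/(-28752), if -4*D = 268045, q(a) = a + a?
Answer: -321429865/67088 ≈ -4791.2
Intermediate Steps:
q(a) = 2*a
D = -268045/4 (D = -¼*268045 = -268045/4 ≈ -67011.)
D/f(q(18), 56) + 133695/(-28752) = -268045/4/14 + 133695/(-28752) = -268045/4*1/14 + 133695*(-1/28752) = -268045/56 - 44565/9584 = -321429865/67088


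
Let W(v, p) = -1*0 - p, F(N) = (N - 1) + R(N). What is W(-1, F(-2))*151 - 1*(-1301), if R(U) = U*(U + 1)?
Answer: 1452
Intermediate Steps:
R(U) = U*(1 + U)
F(N) = -1 + N + N*(1 + N) (F(N) = (N - 1) + N*(1 + N) = (-1 + N) + N*(1 + N) = -1 + N + N*(1 + N))
W(v, p) = -p (W(v, p) = 0 - p = -p)
W(-1, F(-2))*151 - 1*(-1301) = -(-1 - 2 - 2*(1 - 2))*151 - 1*(-1301) = -(-1 - 2 - 2*(-1))*151 + 1301 = -(-1 - 2 + 2)*151 + 1301 = -1*(-1)*151 + 1301 = 1*151 + 1301 = 151 + 1301 = 1452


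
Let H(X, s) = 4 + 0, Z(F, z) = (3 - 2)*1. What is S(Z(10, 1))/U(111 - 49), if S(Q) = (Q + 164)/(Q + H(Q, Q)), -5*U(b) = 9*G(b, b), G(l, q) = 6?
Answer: -55/18 ≈ -3.0556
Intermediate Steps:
Z(F, z) = 1 (Z(F, z) = 1*1 = 1)
H(X, s) = 4
U(b) = -54/5 (U(b) = -9*6/5 = -⅕*54 = -54/5)
S(Q) = (164 + Q)/(4 + Q) (S(Q) = (Q + 164)/(Q + 4) = (164 + Q)/(4 + Q))
S(Z(10, 1))/U(111 - 49) = ((164 + 1)/(4 + 1))/(-54/5) = (165/5)*(-5/54) = ((⅕)*165)*(-5/54) = 33*(-5/54) = -55/18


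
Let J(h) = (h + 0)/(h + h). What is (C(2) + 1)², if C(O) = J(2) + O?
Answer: 49/4 ≈ 12.250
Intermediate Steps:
J(h) = ½ (J(h) = h/((2*h)) = h*(1/(2*h)) = ½)
C(O) = ½ + O
(C(2) + 1)² = ((½ + 2) + 1)² = (5/2 + 1)² = (7/2)² = 49/4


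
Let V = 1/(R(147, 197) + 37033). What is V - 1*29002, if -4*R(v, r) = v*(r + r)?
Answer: -1308193212/45107 ≈ -29002.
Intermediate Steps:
R(v, r) = -r*v/2 (R(v, r) = -v*(r + r)/4 = -v*2*r/4 = -r*v/2)
V = 2/45107 (V = 1/(-1/2*197*147 + 37033) = 1/(-28959/2 + 37033) = 1/(45107/2) = 2/45107 ≈ 4.4339e-5)
V - 1*29002 = 2/45107 - 1*29002 = 2/45107 - 29002 = -1308193212/45107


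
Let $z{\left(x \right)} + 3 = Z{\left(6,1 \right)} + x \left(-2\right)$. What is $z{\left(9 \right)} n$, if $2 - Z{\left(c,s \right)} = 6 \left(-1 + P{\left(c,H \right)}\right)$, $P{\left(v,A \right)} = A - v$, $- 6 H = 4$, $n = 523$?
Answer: $14121$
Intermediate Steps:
$H = - \frac{2}{3}$ ($H = \left(- \frac{1}{6}\right) 4 = - \frac{2}{3} \approx -0.66667$)
$Z{\left(c,s \right)} = 12 + 6 c$ ($Z{\left(c,s \right)} = 2 - 6 \left(-1 - \left(\frac{2}{3} + c\right)\right) = 2 - 6 \left(- \frac{5}{3} - c\right) = 2 - \left(-10 - 6 c\right) = 2 + \left(10 + 6 c\right) = 12 + 6 c$)
$z{\left(x \right)} = 45 - 2 x$ ($z{\left(x \right)} = -3 + \left(\left(12 + 6 \cdot 6\right) + x \left(-2\right)\right) = -3 - \left(-48 + 2 x\right) = 45 - 2 x$)
$z{\left(9 \right)} n = \left(45 - 18\right) 523 = 27 \cdot 523 = 14121$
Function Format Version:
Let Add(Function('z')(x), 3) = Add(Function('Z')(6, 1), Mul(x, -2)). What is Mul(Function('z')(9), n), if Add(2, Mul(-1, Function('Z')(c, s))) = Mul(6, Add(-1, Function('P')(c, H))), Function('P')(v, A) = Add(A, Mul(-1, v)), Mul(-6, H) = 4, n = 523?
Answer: 14121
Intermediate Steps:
H = Rational(-2, 3) (H = Mul(Rational(-1, 6), 4) = Rational(-2, 3) ≈ -0.66667)
Function('Z')(c, s) = Add(12, Mul(6, c)) (Function('Z')(c, s) = Add(2, Mul(-1, Mul(6, Add(-1, Add(Rational(-2, 3), Mul(-1, c)))))) = Add(2, Mul(-1, Mul(6, Add(Rational(-5, 3), Mul(-1, c))))) = Add(2, Mul(-1, Add(-10, Mul(-6, c)))) = Add(2, Add(10, Mul(6, c))) = Add(12, Mul(6, c)))
Function('z')(x) = Add(45, Mul(-2, x)) (Function('z')(x) = Add(-3, Add(Add(12, Mul(6, 6)), Mul(x, -2))) = Add(-3, Add(Add(12, 36), Mul(-2, x))) = Add(-3, Add(48, Mul(-2, x))) = Add(45, Mul(-2, x)))
Mul(Function('z')(9), n) = Mul(Add(45, Mul(-2, 9)), 523) = Mul(Add(45, -18), 523) = Mul(27, 523) = 14121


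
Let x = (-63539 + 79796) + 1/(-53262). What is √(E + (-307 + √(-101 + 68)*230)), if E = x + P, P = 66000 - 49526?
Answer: √(10220191220866 + 72497038680*I*√33)/17754 ≈ 180.1 + 3.668*I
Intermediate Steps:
x = 865880333/53262 (x = 16257 - 1/53262 = 865880333/53262 ≈ 16257.)
P = 16474
E = 1743318521/53262 (E = 865880333/53262 + 16474 = 1743318521/53262 ≈ 32731.)
√(E + (-307 + √(-101 + 68)*230)) = √(1743318521/53262 + (-307 + √(-101 + 68)*230)) = √(1743318521/53262 + (-307 + √(-33)*230)) = √(1743318521/53262 + (-307 + (I*√33)*230)) = √(1743318521/53262 + (-307 + 230*I*√33)) = √(1726967087/53262 + 230*I*√33)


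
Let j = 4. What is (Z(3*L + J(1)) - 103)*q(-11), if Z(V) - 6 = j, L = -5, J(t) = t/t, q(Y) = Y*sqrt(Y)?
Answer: 1023*I*sqrt(11) ≈ 3392.9*I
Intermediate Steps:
q(Y) = Y**(3/2)
J(t) = 1
Z(V) = 10 (Z(V) = 6 + 4 = 10)
(Z(3*L + J(1)) - 103)*q(-11) = (10 - 103)*(-11)**(3/2) = -(-1023)*I*sqrt(11) = 1023*I*sqrt(11)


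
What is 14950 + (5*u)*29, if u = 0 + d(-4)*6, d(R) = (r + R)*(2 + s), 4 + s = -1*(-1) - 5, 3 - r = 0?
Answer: 20170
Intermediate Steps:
r = 3 (r = 3 - 1*0 = 3 + 0 = 3)
s = -8 (s = -4 + (-1*(-1) - 5) = -4 + (1 - 5) = -4 - 4 = -8)
d(R) = -18 - 6*R (d(R) = (3 + R)*(2 - 8) = (3 + R)*(-6) = -18 - 6*R)
u = 36 (u = 0 + (-18 - 6*(-4))*6 = 0 + (-18 + 24)*6 = 0 + 6*6 = 0 + 36 = 36)
14950 + (5*u)*29 = 14950 + (5*36)*29 = 14950 + 180*29 = 14950 + 5220 = 20170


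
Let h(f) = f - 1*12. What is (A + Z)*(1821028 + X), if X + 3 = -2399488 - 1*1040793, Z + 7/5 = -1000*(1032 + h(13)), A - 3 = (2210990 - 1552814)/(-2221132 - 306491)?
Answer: 44317902442700288/26495 ≈ 1.6727e+12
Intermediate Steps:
h(f) = -12 + f (h(f) = f - 12 = -12 + f)
A = 2308231/842541 (A = 3 + (2210990 - 1552814)/(-2221132 - 306491) = 3 + 658176/(-2527623) = 3 + 658176*(-1/2527623) = 3 - 219392/842541 = 2308231/842541 ≈ 2.7396)
Z = -5165007/5 (Z = -7/5 - 1000*(1032 + (-12 + 13)) = -7/5 - 1000*(1032 + 1) = -7/5 - 1000*1033 = -7/5 - 1033000 = -5165007/5 ≈ -1.0330e+6)
X = -3440284 (X = -3 + (-2399488 - 1*1040793) = -3 + (-2399488 - 1040793) = -3 - 3440281 = -3440284)
(A + Z)*(1821028 + X) = (2308231/842541 - 5165007/5)*(1821028 - 3440284) = -4351718621632/4212705*(-1619256) = 44317902442700288/26495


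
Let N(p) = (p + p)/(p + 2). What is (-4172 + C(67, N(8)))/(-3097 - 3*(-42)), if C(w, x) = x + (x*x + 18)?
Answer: 103746/74275 ≈ 1.3968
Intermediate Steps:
N(p) = 2*p/(2 + p) (N(p) = (2*p)/(2 + p) = 2*p/(2 + p))
C(w, x) = 18 + x + x**2 (C(w, x) = x + (x**2 + 18) = x + (18 + x**2) = 18 + x + x**2)
(-4172 + C(67, N(8)))/(-3097 - 3*(-42)) = (-4172 + (18 + 2*8/(2 + 8) + (2*8/(2 + 8))**2))/(-3097 - 3*(-42)) = (-4172 + (18 + 2*8/10 + (2*8/10)**2))/(-3097 + 126) = (-4172 + (18 + 2*8*(1/10) + (2*8*(1/10))**2))/(-2971) = (-4172 + (18 + 8/5 + (8/5)**2))*(-1/2971) = (-4172 + (18 + 8/5 + 64/25))*(-1/2971) = (-4172 + 554/25)*(-1/2971) = -103746/25*(-1/2971) = 103746/74275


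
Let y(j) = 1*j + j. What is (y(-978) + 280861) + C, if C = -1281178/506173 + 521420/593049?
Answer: 83722710737286623/300185391477 ≈ 2.7890e+5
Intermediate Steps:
y(j) = 2*j (y(j) = j + j = 2*j)
C = -495872606062/300185391477 (C = -1281178*1/506173 + 521420*(1/593049) = -1281178/506173 + 521420/593049 = -495872606062/300185391477 ≈ -1.6519)
(y(-978) + 280861) + C = (2*(-978) + 280861) - 495872606062/300185391477 = (-1956 + 280861) - 495872606062/300185391477 = 278905 - 495872606062/300185391477 = 83722710737286623/300185391477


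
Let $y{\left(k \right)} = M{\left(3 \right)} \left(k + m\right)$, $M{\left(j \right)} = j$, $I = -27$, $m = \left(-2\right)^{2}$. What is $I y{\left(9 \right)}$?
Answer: $-1053$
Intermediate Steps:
$m = 4$
$y{\left(k \right)} = 12 + 3 k$ ($y{\left(k \right)} = 3 \left(k + 4\right) = 3 \left(4 + k\right) = 12 + 3 k$)
$I y{\left(9 \right)} = - 27 \left(12 + 3 \cdot 9\right) = - 27 \left(12 + 27\right) = \left(-27\right) 39 = -1053$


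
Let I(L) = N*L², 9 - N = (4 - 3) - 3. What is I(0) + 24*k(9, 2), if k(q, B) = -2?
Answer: -48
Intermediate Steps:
N = 11 (N = 9 - ((4 - 3) - 3) = 9 - (1 - 3) = 9 - 1*(-2) = 9 + 2 = 11)
I(L) = 11*L²
I(0) + 24*k(9, 2) = 11*0² + 24*(-2) = 11*0 - 48 = 0 - 48 = -48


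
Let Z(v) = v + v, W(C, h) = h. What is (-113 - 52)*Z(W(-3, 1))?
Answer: -330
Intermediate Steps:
Z(v) = 2*v
(-113 - 52)*Z(W(-3, 1)) = (-113 - 52)*(2*1) = -165*2 = -330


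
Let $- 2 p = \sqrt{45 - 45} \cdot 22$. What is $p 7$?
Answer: $0$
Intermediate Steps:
$p = 0$ ($p = - \frac{\sqrt{45 - 45} \cdot 22}{2} = - \frac{\sqrt{0} \cdot 22}{2} = - \frac{0 \cdot 22}{2} = \left(- \frac{1}{2}\right) 0 = 0$)
$p 7 = 0 \cdot 7 = 0$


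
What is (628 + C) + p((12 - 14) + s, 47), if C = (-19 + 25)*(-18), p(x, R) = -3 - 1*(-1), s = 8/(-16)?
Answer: 518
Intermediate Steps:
s = -½ (s = 8*(-1/16) = -½ ≈ -0.50000)
p(x, R) = -2 (p(x, R) = -3 + 1 = -2)
C = -108 (C = 6*(-18) = -108)
(628 + C) + p((12 - 14) + s, 47) = (628 - 108) - 2 = 520 - 2 = 518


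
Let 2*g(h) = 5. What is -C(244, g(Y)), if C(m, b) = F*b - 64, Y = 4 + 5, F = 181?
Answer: -777/2 ≈ -388.50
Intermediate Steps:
Y = 9
g(h) = 5/2 (g(h) = (½)*5 = 5/2)
C(m, b) = -64 + 181*b (C(m, b) = 181*b - 64 = -64 + 181*b)
-C(244, g(Y)) = -(-64 + 181*(5/2)) = -(-64 + 905/2) = -1*777/2 = -777/2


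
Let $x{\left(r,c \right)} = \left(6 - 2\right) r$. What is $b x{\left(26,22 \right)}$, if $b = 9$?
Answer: $936$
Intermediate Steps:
$x{\left(r,c \right)} = 4 r$
$b x{\left(26,22 \right)} = 9 \cdot 4 \cdot 26 = 9 \cdot 104 = 936$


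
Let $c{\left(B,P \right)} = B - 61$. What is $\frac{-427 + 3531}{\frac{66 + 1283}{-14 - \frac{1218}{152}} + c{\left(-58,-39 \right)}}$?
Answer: $- \frac{5192992}{301611} \approx -17.218$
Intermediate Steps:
$c{\left(B,P \right)} = -61 + B$
$\frac{-427 + 3531}{\frac{66 + 1283}{-14 - \frac{1218}{152}} + c{\left(-58,-39 \right)}} = \frac{-427 + 3531}{\frac{66 + 1283}{-14 - \frac{1218}{152}} - 119} = \frac{3104}{\frac{1349}{-14 - \frac{609}{76}} - 119} = \frac{3104}{\frac{1349}{- \frac{1673}{76}} - 119} = \frac{3104}{1349 \left(- \frac{76}{1673}\right) - 119} = \frac{3104}{- \frac{102524}{1673} - 119} = \frac{3104}{- \frac{301611}{1673}} = 3104 \left(- \frac{1673}{301611}\right) = - \frac{5192992}{301611}$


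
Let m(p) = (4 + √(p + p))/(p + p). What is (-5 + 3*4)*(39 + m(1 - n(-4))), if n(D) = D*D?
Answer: 4081/15 - 7*I*√30/30 ≈ 272.07 - 1.278*I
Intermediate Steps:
n(D) = D²
m(p) = (4 + √2*√p)/(2*p) (m(p) = (4 + √(2*p))/((2*p)) = (4 + √2*√p)*(1/(2*p)) = (4 + √2*√p)/(2*p))
(-5 + 3*4)*(39 + m(1 - n(-4))) = (-5 + 3*4)*(39 + (2/(1 - 1*(-4)²) + √2/(2*√(1 - 1*(-4)²)))) = (-5 + 12)*(39 + (2/(1 - 1*16) + √2/(2*√(1 - 1*16)))) = 7*(39 + (2/(1 - 16) + √2/(2*√(1 - 16)))) = 7*(39 + (2/(-15) + √2/(2*√(-15)))) = 7*(39 + (2*(-1/15) + √2*(-I*√15/15)/2)) = 7*(39 + (-2/15 - I*√30/30)) = 7*(583/15 - I*√30/30) = 4081/15 - 7*I*√30/30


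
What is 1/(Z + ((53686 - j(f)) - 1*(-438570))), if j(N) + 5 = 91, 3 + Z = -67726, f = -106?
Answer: 1/424441 ≈ 2.3560e-6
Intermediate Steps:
Z = -67729 (Z = -3 - 67726 = -67729)
j(N) = 86 (j(N) = -5 + 91 = 86)
1/(Z + ((53686 - j(f)) - 1*(-438570))) = 1/(-67729 + ((53686 - 1*86) - 1*(-438570))) = 1/(-67729 + ((53686 - 86) + 438570)) = 1/(-67729 + (53600 + 438570)) = 1/(-67729 + 492170) = 1/424441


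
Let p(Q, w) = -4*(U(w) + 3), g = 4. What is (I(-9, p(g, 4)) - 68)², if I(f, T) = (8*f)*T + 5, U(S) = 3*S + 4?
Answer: 29257281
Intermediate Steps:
U(S) = 4 + 3*S
p(Q, w) = -28 - 12*w (p(Q, w) = -4*((4 + 3*w) + 3) = -4*(7 + 3*w) = -28 - 12*w)
I(f, T) = 5 + 8*T*f (I(f, T) = 8*T*f + 5 = 5 + 8*T*f)
(I(-9, p(g, 4)) - 68)² = ((5 + 8*(-28 - 12*4)*(-9)) - 68)² = ((5 + 8*(-28 - 48)*(-9)) - 68)² = ((5 + 8*(-76)*(-9)) - 68)² = ((5 + 5472) - 68)² = (5477 - 68)² = 5409² = 29257281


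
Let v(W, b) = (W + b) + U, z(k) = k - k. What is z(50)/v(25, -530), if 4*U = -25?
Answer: 0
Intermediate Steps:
U = -25/4 (U = (¼)*(-25) = -25/4 ≈ -6.2500)
z(k) = 0
v(W, b) = -25/4 + W + b (v(W, b) = (W + b) - 25/4 = -25/4 + W + b)
z(50)/v(25, -530) = 0/(-25/4 + 25 - 530) = 0/(-2045/4) = 0*(-4/2045) = 0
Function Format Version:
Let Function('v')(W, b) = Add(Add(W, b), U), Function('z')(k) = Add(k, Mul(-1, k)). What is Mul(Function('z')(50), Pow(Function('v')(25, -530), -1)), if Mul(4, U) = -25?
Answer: 0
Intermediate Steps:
U = Rational(-25, 4) (U = Mul(Rational(1, 4), -25) = Rational(-25, 4) ≈ -6.2500)
Function('z')(k) = 0
Function('v')(W, b) = Add(Rational(-25, 4), W, b) (Function('v')(W, b) = Add(Add(W, b), Rational(-25, 4)) = Add(Rational(-25, 4), W, b))
Mul(Function('z')(50), Pow(Function('v')(25, -530), -1)) = Mul(0, Pow(Add(Rational(-25, 4), 25, -530), -1)) = Mul(0, Pow(Rational(-2045, 4), -1)) = Mul(0, Rational(-4, 2045)) = 0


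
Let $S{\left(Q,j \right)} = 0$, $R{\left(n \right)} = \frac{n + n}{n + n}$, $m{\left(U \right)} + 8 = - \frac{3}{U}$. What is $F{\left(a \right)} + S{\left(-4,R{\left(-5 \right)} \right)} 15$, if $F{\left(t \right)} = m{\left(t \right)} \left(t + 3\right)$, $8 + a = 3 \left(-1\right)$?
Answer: $\frac{680}{11} \approx 61.818$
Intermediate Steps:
$m{\left(U \right)} = -8 - \frac{3}{U}$
$R{\left(n \right)} = 1$ ($R{\left(n \right)} = \frac{2 n}{2 n} = 2 n \frac{1}{2 n} = 1$)
$a = -11$ ($a = -8 + 3 \left(-1\right) = -8 - 3 = -11$)
$F{\left(t \right)} = \left(-8 - \frac{3}{t}\right) \left(3 + t\right)$ ($F{\left(t \right)} = \left(-8 - \frac{3}{t}\right) \left(t + 3\right) = \left(-8 - \frac{3}{t}\right) \left(3 + t\right)$)
$F{\left(a \right)} + S{\left(-4,R{\left(-5 \right)} \right)} 15 = \left(-27 - \frac{9}{-11} - -88\right) + 0 \cdot 15 = \left(-27 - - \frac{9}{11} + 88\right) + 0 = \left(-27 + \frac{9}{11} + 88\right) + 0 = \frac{680}{11} + 0 = \frac{680}{11}$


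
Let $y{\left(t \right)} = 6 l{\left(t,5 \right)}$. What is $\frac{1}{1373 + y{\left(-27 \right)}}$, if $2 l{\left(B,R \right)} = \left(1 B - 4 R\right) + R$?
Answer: $\frac{1}{1247} \approx 0.00080192$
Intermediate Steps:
$l{\left(B,R \right)} = \frac{B}{2} - \frac{3 R}{2}$ ($l{\left(B,R \right)} = \frac{\left(1 B - 4 R\right) + R}{2} = \frac{\left(B - 4 R\right) + R}{2} = \frac{B - 3 R}{2} = \frac{B}{2} - \frac{3 R}{2}$)
$y{\left(t \right)} = -45 + 3 t$ ($y{\left(t \right)} = 6 \left(\frac{t}{2} - \frac{15}{2}\right) = 6 \left(- \frac{15}{2} + \frac{t}{2}\right) = -45 + 3 t$)
$\frac{1}{1373 + y{\left(-27 \right)}} = \frac{1}{1373 + \left(-45 + 3 \left(-27\right)\right)} = \frac{1}{1373 - 126} = \frac{1}{1247}$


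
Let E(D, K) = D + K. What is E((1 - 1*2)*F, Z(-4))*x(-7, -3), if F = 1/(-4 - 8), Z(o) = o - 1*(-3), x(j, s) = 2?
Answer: -11/6 ≈ -1.8333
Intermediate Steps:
Z(o) = 3 + o (Z(o) = o + 3 = 3 + o)
F = -1/12 (F = 1/(-12) = -1/12 ≈ -0.083333)
E((1 - 1*2)*F, Z(-4))*x(-7, -3) = ((1 - 1*2)*(-1/12) + (3 - 4))*2 = ((1 - 2)*(-1/12) - 1)*2 = (-1*(-1/12) - 1)*2 = (1/12 - 1)*2 = -11/12*2 = -11/6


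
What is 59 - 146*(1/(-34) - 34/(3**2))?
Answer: 94072/153 ≈ 614.85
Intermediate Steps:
59 - 146*(1/(-34) - 34/(3**2)) = 59 - 146*(1*(-1/34) - 34/9) = 59 - 146*(-1/34 - 34*1/9) = 59 - 146*(-1/34 - 34/9) = 59 - 146*(-1165/306) = 59 + 85045/153 = 94072/153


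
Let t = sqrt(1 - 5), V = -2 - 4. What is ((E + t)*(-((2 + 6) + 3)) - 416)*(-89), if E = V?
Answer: 31150 + 1958*I ≈ 31150.0 + 1958.0*I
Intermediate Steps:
V = -6
E = -6
t = 2*I (t = sqrt(-4) = 2*I ≈ 2.0*I)
((E + t)*(-((2 + 6) + 3)) - 416)*(-89) = ((-6 + 2*I)*(-((2 + 6) + 3)) - 416)*(-89) = ((-6 + 2*I)*(-(8 + 3)) - 416)*(-89) = ((-6 + 2*I)*(-1*11) - 416)*(-89) = ((-6 + 2*I)*(-11) - 416)*(-89) = ((66 - 22*I) - 416)*(-89) = (-350 - 22*I)*(-89) = 31150 + 1958*I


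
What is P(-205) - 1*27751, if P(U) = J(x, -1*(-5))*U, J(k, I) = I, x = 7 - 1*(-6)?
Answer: -28776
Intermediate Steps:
x = 13 (x = 7 + 6 = 13)
P(U) = 5*U (P(U) = (-1*(-5))*U = 5*U)
P(-205) - 1*27751 = 5*(-205) - 1*27751 = -1025 - 27751 = -28776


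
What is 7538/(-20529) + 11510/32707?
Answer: -10256576/671442003 ≈ -0.015275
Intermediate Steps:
7538/(-20529) + 11510/32707 = 7538*(-1/20529) + 11510*(1/32707) = -7538/20529 + 11510/32707 = -10256576/671442003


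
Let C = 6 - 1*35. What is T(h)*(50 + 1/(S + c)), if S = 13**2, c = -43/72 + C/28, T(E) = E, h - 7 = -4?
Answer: 12654462/84353 ≈ 150.02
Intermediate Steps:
h = 3 (h = 7 - 4 = 3)
C = -29 (C = 6 - 35 = -29)
c = -823/504 (c = -43/72 - 29/28 = -823/504 ≈ -1.6329)
S = 169
T(h)*(50 + 1/(S + c)) = 3*(50 + 1/(169 - 823/504)) = 3*(50 + 1/(84353/504)) = 3*(50 + 504/84353) = 3*(4218154/84353) = 12654462/84353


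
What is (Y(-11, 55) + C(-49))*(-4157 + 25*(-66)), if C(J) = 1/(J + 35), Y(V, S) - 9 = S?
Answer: -5197265/14 ≈ -3.7123e+5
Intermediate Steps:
Y(V, S) = 9 + S
C(J) = 1/(35 + J)
(Y(-11, 55) + C(-49))*(-4157 + 25*(-66)) = ((9 + 55) + 1/(35 - 49))*(-4157 + 25*(-66)) = (64 + 1/(-14))*(-4157 - 1650) = (64 - 1/14)*(-5807) = (895/14)*(-5807) = -5197265/14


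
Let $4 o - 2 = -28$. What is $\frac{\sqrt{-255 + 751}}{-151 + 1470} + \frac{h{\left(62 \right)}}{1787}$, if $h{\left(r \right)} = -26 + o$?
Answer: $- \frac{65}{3574} + \frac{4 \sqrt{31}}{1319} \approx -0.0013021$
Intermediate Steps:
$o = - \frac{13}{2}$ ($o = \frac{1}{2} + \frac{1}{4} \left(-28\right) = \frac{1}{2} - 7 = - \frac{13}{2} \approx -6.5$)
$h{\left(r \right)} = - \frac{65}{2}$ ($h{\left(r \right)} = -26 - \frac{13}{2} = - \frac{65}{2}$)
$\frac{\sqrt{-255 + 751}}{-151 + 1470} + \frac{h{\left(62 \right)}}{1787} = \frac{\sqrt{-255 + 751}}{-151 + 1470} - \frac{65}{2 \cdot 1787} = \frac{\sqrt{496}}{1319} - \frac{65}{3574} = 4 \sqrt{31} \cdot \frac{1}{1319} - \frac{65}{3574} = \frac{4 \sqrt{31}}{1319} - \frac{65}{3574} = - \frac{65}{3574} + \frac{4 \sqrt{31}}{1319}$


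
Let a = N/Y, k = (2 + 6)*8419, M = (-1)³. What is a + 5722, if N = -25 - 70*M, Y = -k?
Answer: 385388099/67352 ≈ 5722.0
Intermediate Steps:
M = -1
k = 67352 (k = 8*8419 = 67352)
Y = -67352 (Y = -1*67352 = -67352)
N = 45 (N = -25 - 70*(-1) = -25 + 70 = 45)
a = -45/67352 (a = 45/(-67352) = 45*(-1/67352) = -45/67352 ≈ -0.00066813)
a + 5722 = -45/67352 + 5722 = 385388099/67352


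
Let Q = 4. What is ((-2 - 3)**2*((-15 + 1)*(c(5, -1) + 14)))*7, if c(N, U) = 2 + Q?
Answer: -49000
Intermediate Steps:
c(N, U) = 6 (c(N, U) = 2 + 4 = 6)
((-2 - 3)**2*((-15 + 1)*(c(5, -1) + 14)))*7 = ((-2 - 3)**2*((-15 + 1)*(6 + 14)))*7 = ((-5)**2*(-14*20))*7 = (25*(-280))*7 = -7000*7 = -49000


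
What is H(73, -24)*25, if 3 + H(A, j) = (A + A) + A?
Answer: 5400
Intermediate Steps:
H(A, j) = -3 + 3*A (H(A, j) = -3 + ((A + A) + A) = -3 + (2*A + A) = -3 + 3*A)
H(73, -24)*25 = (-3 + 3*73)*25 = (-3 + 219)*25 = 216*25 = 5400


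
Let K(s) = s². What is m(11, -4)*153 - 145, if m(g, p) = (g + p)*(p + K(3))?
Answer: 5210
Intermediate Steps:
m(g, p) = (9 + p)*(g + p) (m(g, p) = (g + p)*(p + 3²) = (g + p)*(p + 9) = (g + p)*(9 + p) = (9 + p)*(g + p))
m(11, -4)*153 - 145 = ((-4)² + 9*11 + 9*(-4) + 11*(-4))*153 - 145 = (16 + 99 - 36 - 44)*153 - 145 = 35*153 - 145 = 5355 - 145 = 5210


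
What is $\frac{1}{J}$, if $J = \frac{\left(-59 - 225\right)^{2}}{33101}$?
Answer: $\frac{33101}{80656} \approx 0.4104$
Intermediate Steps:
$J = \frac{80656}{33101}$ ($J = \left(-59 - 225\right)^{2} \cdot \frac{1}{33101} = \left(-284\right)^{2} \cdot \frac{1}{33101} = 80656 \cdot \frac{1}{33101} = \frac{80656}{33101} \approx 2.4367$)
$\frac{1}{J} = \frac{1}{\frac{80656}{33101}} = \frac{33101}{80656}$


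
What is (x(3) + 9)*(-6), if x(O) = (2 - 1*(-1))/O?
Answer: -60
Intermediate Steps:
x(O) = 3/O (x(O) = (2 + 1)/O = 3/O)
(x(3) + 9)*(-6) = (3/3 + 9)*(-6) = (3*(⅓) + 9)*(-6) = (1 + 9)*(-6) = 10*(-6) = -60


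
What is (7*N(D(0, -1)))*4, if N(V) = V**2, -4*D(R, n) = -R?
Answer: 0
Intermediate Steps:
D(R, n) = R/4 (D(R, n) = -(-1)*R/4 = R/4)
(7*N(D(0, -1)))*4 = (7*((1/4)*0)**2)*4 = (7*0**2)*4 = (7*0)*4 = 0*4 = 0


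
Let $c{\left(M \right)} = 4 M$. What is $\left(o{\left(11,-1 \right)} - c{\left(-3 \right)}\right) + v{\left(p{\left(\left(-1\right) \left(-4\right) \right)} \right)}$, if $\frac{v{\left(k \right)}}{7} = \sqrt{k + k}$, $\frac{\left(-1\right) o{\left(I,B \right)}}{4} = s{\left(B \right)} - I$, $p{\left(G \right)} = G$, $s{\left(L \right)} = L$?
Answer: $60 + 14 \sqrt{2} \approx 79.799$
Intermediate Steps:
$o{\left(I,B \right)} = - 4 B + 4 I$ ($o{\left(I,B \right)} = - 4 \left(B - I\right) = - 4 B + 4 I$)
$v{\left(k \right)} = 7 \sqrt{2} \sqrt{k}$ ($v{\left(k \right)} = 7 \sqrt{k + k} = 7 \sqrt{2 k} = 7 \sqrt{2} \sqrt{k}$)
$\left(o{\left(11,-1 \right)} - c{\left(-3 \right)}\right) + v{\left(p{\left(\left(-1\right) \left(-4\right) \right)} \right)} = \left(\left(\left(-4\right) \left(-1\right) + 4 \cdot 11\right) - 4 \left(-3\right)\right) + 7 \sqrt{2} \sqrt{\left(-1\right) \left(-4\right)} = \left(\left(4 + 44\right) - -12\right) + 7 \sqrt{2} \sqrt{4} = \left(48 + 12\right) + 7 \sqrt{2} \cdot 2 = 60 + 14 \sqrt{2}$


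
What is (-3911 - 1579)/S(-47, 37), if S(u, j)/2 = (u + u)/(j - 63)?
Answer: -35685/47 ≈ -759.25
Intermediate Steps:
S(u, j) = 4*u/(-63 + j) (S(u, j) = 2*((u + u)/(j - 63)) = 2*((2*u)/(-63 + j)) = 2*(2*u/(-63 + j)) = 4*u/(-63 + j))
(-3911 - 1579)/S(-47, 37) = (-3911 - 1579)/((4*(-47)/(-63 + 37))) = -5490/(4*(-47)/(-26)) = -5490/(4*(-47)*(-1/26)) = -5490/94/13 = -5490*13/94 = -35685/47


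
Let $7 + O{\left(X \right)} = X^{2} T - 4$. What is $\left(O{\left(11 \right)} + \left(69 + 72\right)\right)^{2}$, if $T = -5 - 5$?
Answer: $1166400$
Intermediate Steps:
$T = -10$ ($T = -5 - 5 = -10$)
$O{\left(X \right)} = -11 - 10 X^{2}$ ($O{\left(X \right)} = -7 + \left(X^{2} \left(-10\right) - 4\right) = -7 - \left(4 + 10 X^{2}\right) = -11 - 10 X^{2}$)
$\left(O{\left(11 \right)} + \left(69 + 72\right)\right)^{2} = \left(\left(-11 - 10 \cdot 11^{2}\right) + \left(69 + 72\right)\right)^{2} = \left(\left(-11 - 1210\right) + 141\right)^{2} = \left(-1221 + 141\right)^{2} = \left(-1080\right)^{2} = 1166400$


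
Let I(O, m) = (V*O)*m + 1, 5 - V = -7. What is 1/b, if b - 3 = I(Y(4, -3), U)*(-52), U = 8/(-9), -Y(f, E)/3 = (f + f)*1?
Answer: -1/13361 ≈ -7.4845e-5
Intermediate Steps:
V = 12 (V = 5 - 1*(-7) = 5 + 7 = 12)
Y(f, E) = -6*f (Y(f, E) = -3*(f + f) = -3*2*f = -6*f)
U = -8/9 (U = 8*(-1/9) = -8/9 ≈ -0.88889)
I(O, m) = 1 + 12*O*m (I(O, m) = (12*O)*m + 1 = 12*O*m + 1 = 1 + 12*O*m)
b = -13361 (b = 3 + (1 + 12*(-6*4)*(-8/9))*(-52) = 3 + (1 + 12*(-24)*(-8/9))*(-52) = 3 + (1 + 256)*(-52) = 3 + 257*(-52) = 3 - 13364 = -13361)
1/b = 1/(-13361) = -1/13361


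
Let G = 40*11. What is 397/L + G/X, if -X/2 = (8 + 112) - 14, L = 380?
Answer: -20759/20140 ≈ -1.0307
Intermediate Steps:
X = -212 (X = -2*((8 + 112) - 14) = -2*(120 - 14) = -2*106 = -212)
G = 440
397/L + G/X = 397/380 + 440/(-212) = 397*(1/380) + 440*(-1/212) = 397/380 - 110/53 = -20759/20140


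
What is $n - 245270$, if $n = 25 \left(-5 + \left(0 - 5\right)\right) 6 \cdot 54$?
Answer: $-326270$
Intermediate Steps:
$n = -81000$ ($n = 25 \left(-5 - 5\right) 6 \cdot 54 = 25 \left(\left(-10\right) 6\right) 54 = 25 \left(-60\right) 54 = \left(-1500\right) 54 = -81000$)
$n - 245270 = -81000 - 245270 = -326270$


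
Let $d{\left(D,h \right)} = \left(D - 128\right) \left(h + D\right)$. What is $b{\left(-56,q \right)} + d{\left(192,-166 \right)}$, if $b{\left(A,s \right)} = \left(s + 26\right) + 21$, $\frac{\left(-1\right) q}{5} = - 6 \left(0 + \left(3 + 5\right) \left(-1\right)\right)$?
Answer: $1471$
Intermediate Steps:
$d{\left(D,h \right)} = \left(-128 + D\right) \left(D + h\right)$
$q = -240$ ($q = - 5 \left(- 6 \left(0 + \left(3 + 5\right) \left(-1\right)\right)\right) = - 5 \left(- 6 \left(0 + 8 \left(-1\right)\right)\right) = - 5 \left(- 6 \left(0 - 8\right)\right) = - 5 \left(\left(-6\right) \left(-8\right)\right) = \left(-5\right) 48 = -240$)
$b{\left(A,s \right)} = 47 + s$ ($b{\left(A,s \right)} = \left(26 + s\right) + 21 = 47 + s$)
$b{\left(-56,q \right)} + d{\left(192,-166 \right)} = \left(47 - 240\right) + \left(192^{2} - 24576 - -21248 + 192 \left(-166\right)\right) = -193 + \left(36864 - 24576 + 21248 - 31872\right) = -193 + 1664 = 1471$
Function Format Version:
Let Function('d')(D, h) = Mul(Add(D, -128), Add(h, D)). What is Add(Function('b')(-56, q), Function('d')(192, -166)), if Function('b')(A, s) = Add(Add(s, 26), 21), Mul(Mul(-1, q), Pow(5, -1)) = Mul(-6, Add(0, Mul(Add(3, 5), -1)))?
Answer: 1471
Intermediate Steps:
Function('d')(D, h) = Mul(Add(-128, D), Add(D, h))
q = -240 (q = Mul(-5, Mul(-6, Add(0, Mul(Add(3, 5), -1)))) = Mul(-5, Mul(-6, Add(0, Mul(8, -1)))) = Mul(-5, Mul(-6, Add(0, -8))) = Mul(-5, Mul(-6, -8)) = Mul(-5, 48) = -240)
Function('b')(A, s) = Add(47, s) (Function('b')(A, s) = Add(Add(26, s), 21) = Add(47, s))
Add(Function('b')(-56, q), Function('d')(192, -166)) = Add(Add(47, -240), Add(Pow(192, 2), Mul(-128, 192), Mul(-128, -166), Mul(192, -166))) = Add(-193, Add(36864, -24576, 21248, -31872)) = Add(-193, 1664) = 1471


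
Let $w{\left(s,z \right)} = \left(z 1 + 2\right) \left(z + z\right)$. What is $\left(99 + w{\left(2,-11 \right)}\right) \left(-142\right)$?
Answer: $-42174$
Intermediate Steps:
$w{\left(s,z \right)} = 2 z \left(2 + z\right)$ ($w{\left(s,z \right)} = \left(z + 2\right) 2 z = \left(2 + z\right) 2 z = 2 z \left(2 + z\right)$)
$\left(99 + w{\left(2,-11 \right)}\right) \left(-142\right) = \left(99 + 2 \left(-11\right) \left(2 - 11\right)\right) \left(-142\right) = \left(99 + 2 \left(-11\right) \left(-9\right)\right) \left(-142\right) = \left(99 + 198\right) \left(-142\right) = 297 \left(-142\right) = -42174$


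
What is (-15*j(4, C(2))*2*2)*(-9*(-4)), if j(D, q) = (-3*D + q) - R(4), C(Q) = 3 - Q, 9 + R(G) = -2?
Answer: 0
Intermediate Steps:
R(G) = -11 (R(G) = -9 - 2 = -11)
j(D, q) = 11 + q - 3*D (j(D, q) = (-3*D + q) - 1*(-11) = (q - 3*D) + 11 = 11 + q - 3*D)
(-15*j(4, C(2))*2*2)*(-9*(-4)) = (-15*(11 + (3 - 1*2) - 3*4)*2*2)*(-9*(-4)) = -15*(11 + (3 - 2) - 12)*2*2*36 = -15*(11 + 1 - 12)*2*2*36 = -15*0*2*2*36 = -0*2*36 = -15*0*36 = 0*36 = 0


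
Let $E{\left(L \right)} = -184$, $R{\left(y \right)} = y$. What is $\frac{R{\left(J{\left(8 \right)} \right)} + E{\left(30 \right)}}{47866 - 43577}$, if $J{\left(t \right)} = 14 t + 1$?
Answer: $- \frac{71}{4289} \approx -0.016554$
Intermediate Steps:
$J{\left(t \right)} = 1 + 14 t$
$\frac{R{\left(J{\left(8 \right)} \right)} + E{\left(30 \right)}}{47866 - 43577} = \frac{\left(1 + 14 \cdot 8\right) - 184}{47866 - 43577} = \frac{\left(1 + 112\right) - 184}{4289} = \left(113 - 184\right) \frac{1}{4289} = \left(-71\right) \frac{1}{4289} = - \frac{71}{4289}$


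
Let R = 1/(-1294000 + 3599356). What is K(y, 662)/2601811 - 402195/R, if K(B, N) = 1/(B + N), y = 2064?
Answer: -6576218948735769066119/7092536786 ≈ -9.2720e+11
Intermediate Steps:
R = 1/2305356 ≈ 4.3377e-7
K(y, 662)/2601811 - 402195/R = 1/((2064 + 662)*2601811) - 402195/1/2305356 = (1/2601811)/2726 - 402195*2305356 = (1/2726)*(1/2601811) - 927202656420 = 1/7092536786 - 927202656420 = -6576218948735769066119/7092536786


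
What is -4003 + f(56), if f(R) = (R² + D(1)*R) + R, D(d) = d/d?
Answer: -755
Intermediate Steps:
D(d) = 1
f(R) = R² + 2*R (f(R) = (R² + 1*R) + R = (R² + R) + R = (R + R²) + R = R² + 2*R)
-4003 + f(56) = -4003 + 56*(2 + 56) = -4003 + 56*58 = -4003 + 3248 = -755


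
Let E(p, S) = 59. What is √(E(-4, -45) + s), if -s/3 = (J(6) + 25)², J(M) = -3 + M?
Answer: I*√2293 ≈ 47.885*I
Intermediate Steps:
s = -2352 (s = -3*((-3 + 6) + 25)² = -3*(3 + 25)² = -3*28² = -3*784 = -2352)
√(E(-4, -45) + s) = √(59 - 2352) = √(-2293) = I*√2293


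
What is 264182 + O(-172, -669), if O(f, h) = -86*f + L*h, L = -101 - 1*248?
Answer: 512455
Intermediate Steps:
L = -349 (L = -101 - 248 = -349)
O(f, h) = -349*h - 86*f (O(f, h) = -86*f - 349*h = -349*h - 86*f)
264182 + O(-172, -669) = 264182 + (-349*(-669) - 86*(-172)) = 264182 + (233481 + 14792) = 264182 + 248273 = 512455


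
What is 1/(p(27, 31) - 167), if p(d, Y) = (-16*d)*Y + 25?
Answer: -1/13534 ≈ -7.3888e-5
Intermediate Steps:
p(d, Y) = 25 - 16*Y*d (p(d, Y) = -16*Y*d + 25 = 25 - 16*Y*d)
1/(p(27, 31) - 167) = 1/((25 - 16*31*27) - 167) = 1/((25 - 13392) - 167) = 1/(-13367 - 167) = 1/(-13534) = -1/13534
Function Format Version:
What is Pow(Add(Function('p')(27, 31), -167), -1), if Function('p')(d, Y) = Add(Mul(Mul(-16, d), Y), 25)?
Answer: Rational(-1, 13534) ≈ -7.3888e-5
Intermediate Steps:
Function('p')(d, Y) = Add(25, Mul(-16, Y, d)) (Function('p')(d, Y) = Add(Mul(-16, Y, d), 25) = Add(25, Mul(-16, Y, d)))
Pow(Add(Function('p')(27, 31), -167), -1) = Pow(Add(Add(25, Mul(-16, 31, 27)), -167), -1) = Pow(Add(Add(25, -13392), -167), -1) = Pow(Add(-13367, -167), -1) = Pow(-13534, -1) = Rational(-1, 13534)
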